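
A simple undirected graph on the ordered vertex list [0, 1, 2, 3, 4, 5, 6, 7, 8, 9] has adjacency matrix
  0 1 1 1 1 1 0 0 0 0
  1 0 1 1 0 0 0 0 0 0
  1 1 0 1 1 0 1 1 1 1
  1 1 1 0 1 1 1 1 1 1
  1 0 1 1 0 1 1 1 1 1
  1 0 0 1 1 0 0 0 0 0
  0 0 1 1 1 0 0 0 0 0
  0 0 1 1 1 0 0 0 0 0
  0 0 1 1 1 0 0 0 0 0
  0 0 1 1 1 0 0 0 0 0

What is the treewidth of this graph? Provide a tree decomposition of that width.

Treewidth 3.
Bags: B1 = {2, 3, 4, 6}  B2 = {0, 2, 3, 4}  B3 = {0, 3, 4, 5}  B4 = {0, 1, 2, 3}  B5 = {2, 3, 4, 8}  B6 = {2, 3, 4, 9}  B7 = {2, 3, 4, 7}
Tree: B1–B2, B2–B3, B2–B4, B1–B5, B5–B6, B1–B7

The largest bag has 4 vertices, giving width 3; this decomposition certifies tw(G) ≤ 3. Conversely, {0, 1, 2, 3} is a clique of size 4, and the vertices of any clique must share a bag in every tree decomposition; so some bag has ≥ 4 vertices and tw(G) ≥ 3. Combining the bounds, tw(G) = 3.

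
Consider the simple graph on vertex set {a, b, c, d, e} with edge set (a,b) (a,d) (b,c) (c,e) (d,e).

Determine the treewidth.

2

A width-2 tree decomposition is:
Bags: B1 = {a, b, d}  B2 = {b, c, d}  B3 = {c, d, e}
Tree: B1–B2, B2–B3
The largest bag has 3 vertices, giving width 2; this decomposition certifies tw(G) ≤ 2. The edges d–a–b–c–e–d form a cycle, so G is not a tree and its treewidth is at least 2. Hence tw(G) = 2 exactly.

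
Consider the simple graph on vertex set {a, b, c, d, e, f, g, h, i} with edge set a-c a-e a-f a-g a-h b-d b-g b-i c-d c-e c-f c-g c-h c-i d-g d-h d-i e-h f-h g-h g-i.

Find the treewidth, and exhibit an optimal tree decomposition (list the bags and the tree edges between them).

Treewidth 3.
Bags: B1 = {a, c, g, h}  B2 = {a, c, f, h}  B3 = {c, d, g, h}  B4 = {c, d, g, i}  B5 = {a, c, e, h}  B6 = {b, d, g, i}
Tree: B1–B2, B1–B3, B3–B4, B1–B5, B4–B6

The largest bag has 4 vertices, giving width 3; this decomposition certifies tw(G) ≤ 3. Conversely, {c, d, g, h} is a clique of size 4, and the vertices of any clique must share a bag in every tree decomposition; so some bag has ≥ 4 vertices and tw(G) ≥ 3. Combining the bounds, tw(G) = 3.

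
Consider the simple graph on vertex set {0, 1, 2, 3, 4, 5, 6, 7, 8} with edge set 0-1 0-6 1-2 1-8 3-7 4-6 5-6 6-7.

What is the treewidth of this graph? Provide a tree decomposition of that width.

Treewidth 1.
One optimal decomposition is:
Bags: B1 = {6, 7}  B2 = {0, 6}  B3 = {0, 1}  B4 = {4, 6}  B5 = {1, 8}  B6 = {5, 6}  B7 = {1, 2}  B8 = {3, 7}
Tree: B1–B2, B2–B3, B1–B4, B3–B5, B2–B6, B3–B7, B1–B8

The largest bag has 2 vertices, giving width 1; this decomposition certifies tw(G) ≤ 1. Since G has at least one edge (e.g. 6–7), it is not an edgeless graph, so tw(G) ≥ 1. Therefore the treewidth is 1.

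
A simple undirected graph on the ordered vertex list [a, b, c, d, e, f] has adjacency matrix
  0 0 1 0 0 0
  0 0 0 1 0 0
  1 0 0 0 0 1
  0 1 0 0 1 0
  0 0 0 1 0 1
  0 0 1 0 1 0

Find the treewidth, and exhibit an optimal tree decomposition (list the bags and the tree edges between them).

Every bag has size at most 2, so the width is 2 − 1 = 1 and tw(G) ≤ 1. Any graph with an edge has treewidth ≥ 1, and G has the edge b–d. Hence tw(G) = 1 exactly.

Treewidth 1.
One optimal decomposition is:
Bags: B1 = {b, d}  B2 = {d, e}  B3 = {e, f}  B4 = {c, f}  B5 = {a, c}
Tree: B1–B2, B2–B3, B3–B4, B4–B5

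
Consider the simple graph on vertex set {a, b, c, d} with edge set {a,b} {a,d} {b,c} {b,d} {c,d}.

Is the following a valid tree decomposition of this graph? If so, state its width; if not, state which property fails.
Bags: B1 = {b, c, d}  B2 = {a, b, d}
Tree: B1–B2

Yes; width 2.

Vertex coverage: the bags together contain {a, b, c, d}, the full vertex set. Edge coverage: each edge of G has both endpoints in at least one bag. Running intersection: for every vertex, the bags containing it form a connected subtree. All three properties hold, so this is a valid tree decomposition of width max|bag| − 1 = 2, and hence tw(G) ≤ 2.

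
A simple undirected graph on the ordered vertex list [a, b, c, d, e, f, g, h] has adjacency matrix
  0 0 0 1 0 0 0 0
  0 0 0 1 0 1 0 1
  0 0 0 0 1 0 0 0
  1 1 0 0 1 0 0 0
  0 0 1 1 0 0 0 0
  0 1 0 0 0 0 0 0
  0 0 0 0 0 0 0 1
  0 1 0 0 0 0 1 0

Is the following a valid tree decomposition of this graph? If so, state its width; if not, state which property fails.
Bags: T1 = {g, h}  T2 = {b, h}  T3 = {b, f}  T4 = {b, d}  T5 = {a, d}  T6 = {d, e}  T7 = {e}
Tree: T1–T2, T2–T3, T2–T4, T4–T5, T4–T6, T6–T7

A tree decomposition must satisfy three properties: every vertex lies in some bag; for every edge, both endpoints lie together in some bag; and for every vertex, the bags containing it form a connected subtree. Here vertex c appears in no bag, so the decomposition is invalid.

No — vertex c appears in no bag.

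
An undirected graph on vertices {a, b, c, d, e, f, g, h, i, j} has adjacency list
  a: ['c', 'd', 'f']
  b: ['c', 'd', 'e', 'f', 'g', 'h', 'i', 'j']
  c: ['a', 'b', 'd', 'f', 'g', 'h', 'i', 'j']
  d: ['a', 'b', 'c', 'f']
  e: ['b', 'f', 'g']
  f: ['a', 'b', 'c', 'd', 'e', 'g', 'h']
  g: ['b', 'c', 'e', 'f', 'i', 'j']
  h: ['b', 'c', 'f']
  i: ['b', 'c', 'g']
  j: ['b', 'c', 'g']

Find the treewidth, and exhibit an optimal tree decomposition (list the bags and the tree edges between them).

Every bag has size at most 4, so the width is 4 − 1 = 3 and tw(G) ≤ 3. Conversely, {a, c, d, f} is a clique of size 4, and the vertices of any clique must share a bag in every tree decomposition; so some bag has ≥ 4 vertices and tw(G) ≥ 3. Therefore the treewidth is 3.

Treewidth 3.
Bags: B1 = {b, c, f, g}  B2 = {b, c, d, f}  B3 = {a, c, d, f}  B4 = {b, c, f, h}  B5 = {b, c, g, j}  B6 = {b, e, f, g}  B7 = {b, c, g, i}
Tree: B1–B2, B2–B3, B1–B4, B1–B5, B1–B6, B1–B7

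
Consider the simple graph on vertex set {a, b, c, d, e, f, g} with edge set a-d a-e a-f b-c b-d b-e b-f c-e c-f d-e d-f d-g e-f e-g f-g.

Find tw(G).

3

A width-3 tree decomposition is:
Bags: B1 = {a, d, e, f}  B2 = {d, e, f, g}  B3 = {b, d, e, f}  B4 = {b, c, e, f}
Tree: B1–B2, B1–B3, B3–B4
The largest bag has 4 vertices, giving width 3; this decomposition certifies tw(G) ≤ 3. For the lower bound, the 4 vertices {d, e, f, g} are pairwise adjacent, and any tree decomposition puts a clique entirely inside one bag — forcing width ≥ 3. Therefore the treewidth is 3.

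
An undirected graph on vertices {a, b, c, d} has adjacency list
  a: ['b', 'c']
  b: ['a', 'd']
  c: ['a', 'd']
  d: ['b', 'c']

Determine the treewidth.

2

A width-2 tree decomposition is:
Bags: B1 = {a, b, c}  B2 = {b, c, d}
Tree: B1–B2
The largest bag has 3 vertices, giving width 2; this decomposition certifies tw(G) ≤ 2. Since b–a–c–d–b is a cycle in G, G is not acyclic. Forests are exactly the graphs of treewidth ≤ 1, so tw(G) ≥ 2. Therefore the treewidth is 2.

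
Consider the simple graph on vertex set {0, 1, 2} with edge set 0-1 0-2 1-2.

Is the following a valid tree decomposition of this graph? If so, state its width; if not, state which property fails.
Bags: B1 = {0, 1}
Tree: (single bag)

A tree decomposition must satisfy three properties: every vertex lies in some bag; for every edge, both endpoints lie together in some bag; and for every vertex, the bags containing it form a connected subtree. Here vertex 2 appears in no bag, so the decomposition is invalid.

No — vertex 2 appears in no bag.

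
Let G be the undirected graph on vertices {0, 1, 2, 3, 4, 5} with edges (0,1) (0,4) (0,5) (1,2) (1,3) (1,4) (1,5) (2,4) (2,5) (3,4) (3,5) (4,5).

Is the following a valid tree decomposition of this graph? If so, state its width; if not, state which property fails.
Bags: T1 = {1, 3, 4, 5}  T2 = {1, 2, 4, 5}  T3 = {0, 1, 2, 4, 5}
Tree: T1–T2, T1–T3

No — bags containing vertex 2 are not connected in the tree.

A tree decomposition must satisfy three properties: every vertex lies in some bag; for every edge, both endpoints lie together in some bag; and for every vertex, the bags containing it form a connected subtree. Here bags containing vertex 2 are not connected in the tree, so the decomposition is invalid.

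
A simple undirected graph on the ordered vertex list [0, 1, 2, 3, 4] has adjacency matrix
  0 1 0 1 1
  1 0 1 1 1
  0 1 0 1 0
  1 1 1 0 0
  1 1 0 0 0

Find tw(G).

A width-2 tree decomposition is:
Bags: B1 = {0, 1, 3}  B2 = {0, 1, 4}  B3 = {1, 2, 3}
Tree: B1–B2, B1–B3
The largest bag has 3 vertices, giving width 2; this decomposition certifies tw(G) ≤ 2. For the lower bound, the 3 vertices {0, 1, 3} are pairwise adjacent, and any tree decomposition puts a clique entirely inside one bag — forcing width ≥ 2. The upper and lower bounds meet at 2, so that is the treewidth.

2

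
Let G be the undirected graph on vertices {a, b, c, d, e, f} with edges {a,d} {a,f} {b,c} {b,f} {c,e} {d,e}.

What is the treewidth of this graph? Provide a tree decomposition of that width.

Treewidth 2.
Bags: B1 = {b, c, f}  B2 = {c, e, f}  B3 = {d, e, f}  B4 = {a, d, f}
Tree: B1–B2, B2–B3, B3–B4

Each bag holds 3 vertices, so the decomposition has width 2, which upper-bounds the treewidth. For the lower bound, G contains the cycle f–b–c–e–d–a–f, so G is not a forest; only forests have treewidth ≤ 1, hence tw(G) ≥ 2. Therefore the treewidth is 2.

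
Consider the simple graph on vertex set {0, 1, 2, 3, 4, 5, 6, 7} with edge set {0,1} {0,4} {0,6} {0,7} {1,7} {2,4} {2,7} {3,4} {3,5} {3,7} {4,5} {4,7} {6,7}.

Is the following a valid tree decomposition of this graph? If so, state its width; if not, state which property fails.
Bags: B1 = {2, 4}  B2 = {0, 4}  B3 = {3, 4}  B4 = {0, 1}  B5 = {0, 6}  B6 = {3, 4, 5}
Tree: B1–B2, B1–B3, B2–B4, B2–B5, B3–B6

A tree decomposition must satisfy three properties: every vertex lies in some bag; for every edge, both endpoints lie together in some bag; and for every vertex, the bags containing it form a connected subtree. Here vertex 7 appears in no bag, so the decomposition is invalid.

No — vertex 7 appears in no bag.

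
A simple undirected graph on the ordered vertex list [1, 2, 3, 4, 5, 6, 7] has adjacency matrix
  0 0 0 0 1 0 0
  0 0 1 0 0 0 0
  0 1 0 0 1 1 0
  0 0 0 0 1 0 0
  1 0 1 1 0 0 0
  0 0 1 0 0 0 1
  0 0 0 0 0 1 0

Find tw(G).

A width-1 tree decomposition is:
Bags: B1 = {3, 5}  B2 = {1, 5}  B3 = {3, 6}  B4 = {2, 3}  B5 = {6, 7}  B6 = {4, 5}
Tree: B1–B2, B1–B3, B1–B4, B3–B5, B1–B6
The largest bag has 2 vertices, giving width 1; this decomposition certifies tw(G) ≤ 1. Any graph with an edge has treewidth ≥ 1, and G has the edge 3–5. Therefore the treewidth is 1.

1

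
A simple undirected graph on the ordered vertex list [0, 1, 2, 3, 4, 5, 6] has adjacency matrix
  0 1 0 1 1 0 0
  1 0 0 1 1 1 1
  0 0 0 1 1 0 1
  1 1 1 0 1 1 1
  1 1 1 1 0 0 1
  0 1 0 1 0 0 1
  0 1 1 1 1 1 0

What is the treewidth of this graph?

A width-3 tree decomposition is:
Bags: B1 = {2, 3, 4, 6}  B2 = {1, 3, 4, 6}  B3 = {1, 3, 5, 6}  B4 = {0, 1, 3, 4}
Tree: B1–B2, B2–B3, B2–B4
Each bag holds 4 vertices, so the decomposition has width 3, which upper-bounds the treewidth. For the lower bound, the 4 vertices {0, 1, 3, 4} are pairwise adjacent, and any tree decomposition puts a clique entirely inside one bag — forcing width ≥ 3. The upper and lower bounds meet at 3, so that is the treewidth.

3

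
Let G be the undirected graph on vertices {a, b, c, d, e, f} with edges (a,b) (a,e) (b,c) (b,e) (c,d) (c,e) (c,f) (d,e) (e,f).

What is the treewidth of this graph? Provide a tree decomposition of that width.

Every bag has size at most 3, so the width is 3 − 1 = 2 and tw(G) ≤ 2. For the lower bound, the 3 vertices {c, d, e} are pairwise adjacent, and any tree decomposition puts a clique entirely inside one bag — forcing width ≥ 2. Therefore the treewidth is 2.

Treewidth 2.
One optimal decomposition is:
Bags: B1 = {b, c, e}  B2 = {c, d, e}  B3 = {a, b, e}  B4 = {c, e, f}
Tree: B1–B2, B1–B3, B1–B4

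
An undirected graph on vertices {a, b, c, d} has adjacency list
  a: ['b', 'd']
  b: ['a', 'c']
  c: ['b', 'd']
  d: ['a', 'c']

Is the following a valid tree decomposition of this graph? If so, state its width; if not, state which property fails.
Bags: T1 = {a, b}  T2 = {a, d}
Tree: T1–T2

No — vertex c appears in no bag.

A tree decomposition must satisfy three properties: every vertex lies in some bag; for every edge, both endpoints lie together in some bag; and for every vertex, the bags containing it form a connected subtree. Here vertex c appears in no bag, so the decomposition is invalid.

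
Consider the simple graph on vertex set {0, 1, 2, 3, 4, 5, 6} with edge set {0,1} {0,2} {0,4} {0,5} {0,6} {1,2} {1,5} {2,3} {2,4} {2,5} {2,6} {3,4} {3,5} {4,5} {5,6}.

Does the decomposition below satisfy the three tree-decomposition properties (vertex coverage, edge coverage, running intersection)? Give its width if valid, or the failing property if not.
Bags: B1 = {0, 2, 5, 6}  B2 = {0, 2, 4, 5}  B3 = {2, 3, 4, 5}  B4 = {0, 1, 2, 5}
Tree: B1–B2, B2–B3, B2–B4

Yes; width 3.

Every vertex of G appears in some bag (union = {0, 1, 2, 3, 4, 5, 6}); every edge is covered by a bag; and for each vertex v the set of bags containing v is connected in the bag tree. The decomposition is therefore valid. The largest bag has 4 vertices, so the width is 3.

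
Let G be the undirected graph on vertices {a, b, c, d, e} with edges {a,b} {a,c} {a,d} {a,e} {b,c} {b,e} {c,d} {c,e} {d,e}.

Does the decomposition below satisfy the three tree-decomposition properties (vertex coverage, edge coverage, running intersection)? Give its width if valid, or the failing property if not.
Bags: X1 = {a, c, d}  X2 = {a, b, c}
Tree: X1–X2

A tree decomposition must satisfy three properties: every vertex lies in some bag; for every edge, both endpoints lie together in some bag; and for every vertex, the bags containing it form a connected subtree. Here vertex e appears in no bag, so the decomposition is invalid.

No — vertex e appears in no bag.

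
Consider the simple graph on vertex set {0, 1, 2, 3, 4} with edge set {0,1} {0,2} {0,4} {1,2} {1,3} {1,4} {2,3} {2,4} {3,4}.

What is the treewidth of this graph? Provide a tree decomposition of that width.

Treewidth 3.
One such decomposition:
Bags: B1 = {0, 1, 2, 4}  B2 = {1, 2, 3, 4}
Tree: B1–B2

Each bag holds 4 vertices, so the decomposition has width 3, which upper-bounds the treewidth. For the lower bound, the 4 vertices {0, 1, 2, 4} are pairwise adjacent, and any tree decomposition puts a clique entirely inside one bag — forcing width ≥ 3. The upper and lower bounds meet at 3, so that is the treewidth.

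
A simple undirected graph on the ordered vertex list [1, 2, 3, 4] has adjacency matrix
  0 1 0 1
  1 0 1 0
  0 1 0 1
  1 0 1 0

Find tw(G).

2

A width-2 tree decomposition is:
Bags: B1 = {1, 2, 4}  B2 = {2, 3, 4}
Tree: B1–B2
The largest bag has 3 vertices, giving width 2; this decomposition certifies tw(G) ≤ 2. Since 2–1–4–3–2 is a cycle in G, G is not acyclic. Forests are exactly the graphs of treewidth ≤ 1, so tw(G) ≥ 2. Combining the bounds, tw(G) = 2.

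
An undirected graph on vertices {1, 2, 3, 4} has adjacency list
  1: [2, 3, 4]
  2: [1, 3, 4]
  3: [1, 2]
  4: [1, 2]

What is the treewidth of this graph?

A width-2 tree decomposition is:
Bags: B1 = {1, 2, 3}  B2 = {1, 2, 4}
Tree: B1–B2
Each bag holds 3 vertices, so the decomposition has width 2, which upper-bounds the treewidth. For the lower bound, the 3 vertices {1, 2, 3} are pairwise adjacent, and any tree decomposition puts a clique entirely inside one bag — forcing width ≥ 2. The upper and lower bounds meet at 2, so that is the treewidth.

2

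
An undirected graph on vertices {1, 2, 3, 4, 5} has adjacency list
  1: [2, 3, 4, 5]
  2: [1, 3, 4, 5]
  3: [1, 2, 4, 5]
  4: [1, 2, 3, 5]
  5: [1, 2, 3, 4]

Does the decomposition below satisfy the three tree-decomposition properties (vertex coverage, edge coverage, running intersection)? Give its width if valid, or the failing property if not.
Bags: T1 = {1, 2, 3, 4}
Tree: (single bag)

A tree decomposition must satisfy three properties: every vertex lies in some bag; for every edge, both endpoints lie together in some bag; and for every vertex, the bags containing it form a connected subtree. Here vertex 5 appears in no bag, so the decomposition is invalid.

No — vertex 5 appears in no bag.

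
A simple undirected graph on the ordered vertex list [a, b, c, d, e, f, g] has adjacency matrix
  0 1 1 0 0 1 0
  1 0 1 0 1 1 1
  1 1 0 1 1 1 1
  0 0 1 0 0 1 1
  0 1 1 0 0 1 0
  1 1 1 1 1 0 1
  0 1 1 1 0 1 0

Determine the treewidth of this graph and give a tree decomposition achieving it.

The largest bag has 4 vertices, giving width 3; this decomposition certifies tw(G) ≤ 3. Conversely, {c, d, f, g} is a clique of size 4, and the vertices of any clique must share a bag in every tree decomposition; so some bag has ≥ 4 vertices and tw(G) ≥ 3. Hence tw(G) = 3 exactly.

Treewidth 3.
One optimal decomposition is:
Bags: B1 = {b, c, e, f}  B2 = {b, c, f, g}  B3 = {c, d, f, g}  B4 = {a, b, c, f}
Tree: B1–B2, B2–B3, B1–B4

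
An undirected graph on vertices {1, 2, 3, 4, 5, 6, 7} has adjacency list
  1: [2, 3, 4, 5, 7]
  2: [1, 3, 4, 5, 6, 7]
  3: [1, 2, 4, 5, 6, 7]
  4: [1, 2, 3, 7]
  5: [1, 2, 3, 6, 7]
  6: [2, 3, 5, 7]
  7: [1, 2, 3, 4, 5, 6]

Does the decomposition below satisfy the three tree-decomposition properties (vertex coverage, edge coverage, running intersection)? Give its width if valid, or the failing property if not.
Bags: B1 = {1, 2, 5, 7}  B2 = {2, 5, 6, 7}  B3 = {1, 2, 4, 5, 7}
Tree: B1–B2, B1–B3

No — vertex 3 appears in no bag.

A tree decomposition must satisfy three properties: every vertex lies in some bag; for every edge, both endpoints lie together in some bag; and for every vertex, the bags containing it form a connected subtree. Here vertex 3 appears in no bag, so the decomposition is invalid.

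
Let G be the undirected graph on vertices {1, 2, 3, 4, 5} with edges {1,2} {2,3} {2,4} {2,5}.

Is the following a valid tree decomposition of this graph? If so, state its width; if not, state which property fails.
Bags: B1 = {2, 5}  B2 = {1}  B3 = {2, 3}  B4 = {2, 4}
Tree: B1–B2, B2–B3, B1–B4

No — edge (2,1) lies in no bag.

A tree decomposition must satisfy three properties: every vertex lies in some bag; for every edge, both endpoints lie together in some bag; and for every vertex, the bags containing it form a connected subtree. Here edge (2,1) lies in no bag, so the decomposition is invalid.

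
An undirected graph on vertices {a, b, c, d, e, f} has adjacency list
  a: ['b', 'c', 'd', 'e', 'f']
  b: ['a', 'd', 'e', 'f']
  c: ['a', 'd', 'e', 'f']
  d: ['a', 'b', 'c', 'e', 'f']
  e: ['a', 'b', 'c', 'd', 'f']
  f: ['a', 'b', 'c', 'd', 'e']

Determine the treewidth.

4

A width-4 tree decomposition is:
Bags: B1 = {a, c, d, e, f}  B2 = {a, b, d, e, f}
Tree: B1–B2
Each bag holds 5 vertices, so the decomposition has width 4, which upper-bounds the treewidth. On the other hand G contains the 5-clique {a, c, d, e, f}. A clique must lie in a single bag of any decomposition, so no decomposition can have width below 4. Combining the bounds, tw(G) = 4.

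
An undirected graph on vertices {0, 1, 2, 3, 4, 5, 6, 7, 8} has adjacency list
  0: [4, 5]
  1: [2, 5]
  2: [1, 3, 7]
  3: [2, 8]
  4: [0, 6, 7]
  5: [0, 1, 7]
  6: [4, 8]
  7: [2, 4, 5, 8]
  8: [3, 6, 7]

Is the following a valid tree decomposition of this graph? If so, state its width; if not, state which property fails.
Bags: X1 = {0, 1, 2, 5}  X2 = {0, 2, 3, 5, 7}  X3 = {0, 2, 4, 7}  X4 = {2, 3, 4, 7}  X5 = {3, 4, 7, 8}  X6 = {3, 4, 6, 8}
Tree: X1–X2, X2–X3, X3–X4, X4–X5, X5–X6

No — bags containing vertex 3 are not connected in the tree.

A tree decomposition must satisfy three properties: every vertex lies in some bag; for every edge, both endpoints lie together in some bag; and for every vertex, the bags containing it form a connected subtree. Here bags containing vertex 3 are not connected in the tree, so the decomposition is invalid.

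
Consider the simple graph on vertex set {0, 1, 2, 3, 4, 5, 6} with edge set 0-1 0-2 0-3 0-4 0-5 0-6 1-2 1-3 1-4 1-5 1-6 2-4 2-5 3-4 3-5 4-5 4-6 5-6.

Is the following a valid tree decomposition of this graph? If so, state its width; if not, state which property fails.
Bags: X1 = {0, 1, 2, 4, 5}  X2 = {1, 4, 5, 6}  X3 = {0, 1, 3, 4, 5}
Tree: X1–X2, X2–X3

A tree decomposition must satisfy three properties: every vertex lies in some bag; for every edge, both endpoints lie together in some bag; and for every vertex, the bags containing it form a connected subtree. Here edge (0,6) lies in no bag, so the decomposition is invalid.

No — edge (0,6) lies in no bag.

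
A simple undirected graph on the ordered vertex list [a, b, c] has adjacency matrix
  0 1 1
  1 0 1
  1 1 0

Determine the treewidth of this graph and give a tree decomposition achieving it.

Treewidth 2.
Bags: B1 = {a, b, c}
Tree: (single bag)

With just one bag of size 3, the width is 3 − 1 = 2, so tw(G) ≤ 2. On the other hand G contains the 3-clique {a, b, c}. A clique must lie in a single bag of any decomposition, so no decomposition can have width below 2. Combining the bounds, tw(G) = 2.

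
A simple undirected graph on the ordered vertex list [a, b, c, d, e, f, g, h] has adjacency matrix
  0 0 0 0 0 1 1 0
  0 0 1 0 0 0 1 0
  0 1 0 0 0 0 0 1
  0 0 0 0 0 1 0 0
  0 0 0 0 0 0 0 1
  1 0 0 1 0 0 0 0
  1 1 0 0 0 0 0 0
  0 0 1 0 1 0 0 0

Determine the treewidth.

A width-1 tree decomposition is:
Bags: B1 = {e, h}  B2 = {c, h}  B3 = {b, c}  B4 = {b, g}  B5 = {a, g}  B6 = {a, f}  B7 = {d, f}
Tree: B1–B2, B2–B3, B3–B4, B4–B5, B5–B6, B6–B7
Each bag holds 2 vertices, so the decomposition has width 1, which upper-bounds the treewidth. Since G has at least one edge (e.g. e–h), it is not an edgeless graph, so tw(G) ≥ 1. The upper and lower bounds meet at 1, so that is the treewidth.

1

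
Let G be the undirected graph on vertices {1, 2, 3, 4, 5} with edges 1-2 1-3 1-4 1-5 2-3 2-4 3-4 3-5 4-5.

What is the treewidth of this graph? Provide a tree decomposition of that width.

Every bag has size at most 4, so the width is 4 − 1 = 3 and tw(G) ≤ 3. For the lower bound, the 4 vertices {1, 2, 3, 4} are pairwise adjacent, and any tree decomposition puts a clique entirely inside one bag — forcing width ≥ 3. Therefore the treewidth is 3.

Treewidth 3.
One such decomposition:
Bags: B1 = {1, 3, 4, 5}  B2 = {1, 2, 3, 4}
Tree: B1–B2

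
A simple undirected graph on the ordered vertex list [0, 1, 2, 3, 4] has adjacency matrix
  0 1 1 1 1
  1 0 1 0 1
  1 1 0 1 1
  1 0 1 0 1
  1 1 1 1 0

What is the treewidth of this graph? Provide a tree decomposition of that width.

Each bag holds 4 vertices, so the decomposition has width 3, which upper-bounds the treewidth. On the other hand G contains the 4-clique {0, 1, 2, 4}. A clique must lie in a single bag of any decomposition, so no decomposition can have width below 3. Hence tw(G) = 3 exactly.

Treewidth 3.
One optimal decomposition is:
Bags: B1 = {0, 2, 3, 4}  B2 = {0, 1, 2, 4}
Tree: B1–B2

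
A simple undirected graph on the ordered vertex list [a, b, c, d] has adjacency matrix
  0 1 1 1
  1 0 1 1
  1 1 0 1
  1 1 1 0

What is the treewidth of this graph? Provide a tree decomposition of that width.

Treewidth 3.
One optimal decomposition is:
Bags: B1 = {a, b, c, d}
Tree: (single bag)

A single bag containing all 4 vertices is trivially a valid decomposition of width 3. For the lower bound, the 4 vertices {a, b, c, d} are pairwise adjacent, and any tree decomposition puts a clique entirely inside one bag — forcing width ≥ 3. Hence tw(G) = 3 exactly.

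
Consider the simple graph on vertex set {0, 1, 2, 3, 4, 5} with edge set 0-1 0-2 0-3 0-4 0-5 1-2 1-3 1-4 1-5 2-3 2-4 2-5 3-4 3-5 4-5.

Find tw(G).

5

A width-5 tree decomposition is:
Bags: B1 = {0, 1, 2, 3, 4, 5}
Tree: (single bag)
A single bag containing all 6 vertices is trivially a valid decomposition of width 5. Conversely, {0, 1, 2, 3, 4, 5} is a clique of size 6, and the vertices of any clique must share a bag in every tree decomposition; so some bag has ≥ 6 vertices and tw(G) ≥ 5. Hence tw(G) = 5 exactly.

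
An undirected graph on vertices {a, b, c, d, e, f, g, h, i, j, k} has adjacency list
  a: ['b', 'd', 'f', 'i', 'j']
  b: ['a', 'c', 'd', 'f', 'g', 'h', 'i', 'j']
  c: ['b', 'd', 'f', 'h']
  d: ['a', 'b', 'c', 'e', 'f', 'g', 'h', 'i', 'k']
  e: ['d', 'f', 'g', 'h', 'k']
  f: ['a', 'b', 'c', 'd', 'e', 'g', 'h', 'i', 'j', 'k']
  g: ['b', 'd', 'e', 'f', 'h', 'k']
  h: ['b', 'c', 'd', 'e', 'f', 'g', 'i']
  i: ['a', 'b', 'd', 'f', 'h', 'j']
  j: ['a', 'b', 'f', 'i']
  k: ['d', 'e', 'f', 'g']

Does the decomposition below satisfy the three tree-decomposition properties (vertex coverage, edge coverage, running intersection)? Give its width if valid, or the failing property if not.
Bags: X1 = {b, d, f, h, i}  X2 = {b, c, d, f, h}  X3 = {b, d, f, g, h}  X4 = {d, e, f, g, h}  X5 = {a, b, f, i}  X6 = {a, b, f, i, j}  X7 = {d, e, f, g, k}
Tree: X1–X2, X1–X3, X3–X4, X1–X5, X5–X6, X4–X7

No — edge (d,a) lies in no bag.

A tree decomposition must satisfy three properties: every vertex lies in some bag; for every edge, both endpoints lie together in some bag; and for every vertex, the bags containing it form a connected subtree. Here edge (d,a) lies in no bag, so the decomposition is invalid.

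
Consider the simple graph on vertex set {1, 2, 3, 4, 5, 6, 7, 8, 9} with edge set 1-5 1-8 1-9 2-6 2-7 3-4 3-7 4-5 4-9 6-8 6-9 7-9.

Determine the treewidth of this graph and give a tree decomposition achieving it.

Treewidth 3.
Bags: B1 = {2, 3, 6, 7}  B2 = {3, 6, 7, 9}  B3 = {3, 4, 6, 9}  B4 = {4, 6, 8, 9}  B5 = {1, 4, 8, 9}  B6 = {1, 4, 5, 8}
Tree: B1–B2, B2–B3, B3–B4, B4–B5, B5–B6

Each bag holds 4 vertices, so the decomposition has width 3, which upper-bounds the treewidth. For the lower bound: the 4 vertex sets {2,3,7}, {6}, {9}, {1,4,5,8} are disjoint, each induces a connected subgraph, and every pair is joined by at least one edge of G. Contracting each set to a single vertex therefore yields K_{4} as a minor, and since treewidth is minor-monotone, tw(G) ≥ tw(K_{4}) = 3. The upper and lower bounds meet at 3, so that is the treewidth.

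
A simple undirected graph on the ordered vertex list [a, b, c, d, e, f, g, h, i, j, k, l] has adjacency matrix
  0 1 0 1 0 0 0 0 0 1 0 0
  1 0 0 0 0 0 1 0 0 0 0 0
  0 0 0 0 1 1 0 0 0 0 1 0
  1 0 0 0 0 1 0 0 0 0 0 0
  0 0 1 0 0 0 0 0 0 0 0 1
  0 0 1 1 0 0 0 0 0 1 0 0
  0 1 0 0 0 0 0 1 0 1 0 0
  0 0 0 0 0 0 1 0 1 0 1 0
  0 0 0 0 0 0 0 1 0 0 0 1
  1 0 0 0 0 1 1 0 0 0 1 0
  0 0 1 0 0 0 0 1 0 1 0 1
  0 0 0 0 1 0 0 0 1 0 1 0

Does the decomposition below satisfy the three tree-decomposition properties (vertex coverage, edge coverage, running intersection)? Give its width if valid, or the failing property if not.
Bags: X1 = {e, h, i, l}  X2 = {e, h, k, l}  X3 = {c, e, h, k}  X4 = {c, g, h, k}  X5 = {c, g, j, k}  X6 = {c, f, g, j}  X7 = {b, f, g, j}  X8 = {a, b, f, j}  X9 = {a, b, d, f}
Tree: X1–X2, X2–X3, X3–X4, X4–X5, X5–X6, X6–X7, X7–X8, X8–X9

Yes; width 3.

Vertex coverage: the bags together contain {a, b, c, d, e, f, g, h, i, j, k, l}, the full vertex set. Edge coverage: each edge of G has both endpoints in at least one bag. Running intersection: for every vertex, the bags containing it form a connected subtree. All three properties hold, so this is a valid tree decomposition of width max|bag| − 1 = 3, and hence tw(G) ≤ 3.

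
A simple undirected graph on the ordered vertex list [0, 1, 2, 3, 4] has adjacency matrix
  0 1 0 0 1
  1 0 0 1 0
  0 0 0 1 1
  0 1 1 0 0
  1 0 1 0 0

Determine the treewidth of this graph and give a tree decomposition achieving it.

Treewidth 2.
One optimal decomposition is:
Bags: B1 = {0, 2, 4}  B2 = {0, 1, 2}  B3 = {1, 2, 3}
Tree: B1–B2, B2–B3

Every bag has size at most 3, so the width is 3 − 1 = 2 and tw(G) ≤ 2. Since 2–4–0–1–3–2 is a cycle in G, G is not acyclic. Forests are exactly the graphs of treewidth ≤ 1, so tw(G) ≥ 2. Hence tw(G) = 2 exactly.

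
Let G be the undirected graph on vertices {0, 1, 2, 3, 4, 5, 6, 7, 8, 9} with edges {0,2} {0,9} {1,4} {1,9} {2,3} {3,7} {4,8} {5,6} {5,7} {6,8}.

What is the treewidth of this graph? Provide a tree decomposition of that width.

Treewidth 2.
One such decomposition:
Bags: B1 = {1, 4, 8}  B2 = {1, 6, 8}  B3 = {1, 5, 6}  B4 = {1, 5, 7}  B5 = {1, 3, 7}  B6 = {1, 2, 3}  B7 = {0, 1, 2}  B8 = {0, 1, 9}
Tree: B1–B2, B2–B3, B3–B4, B4–B5, B5–B6, B6–B7, B7–B8

The largest bag has 3 vertices, giving width 2; this decomposition certifies tw(G) ≤ 2. Since 1–4–8–6–5–7–3–2–0–9–1 is a cycle in G, G is not acyclic. Forests are exactly the graphs of treewidth ≤ 1, so tw(G) ≥ 2. Hence tw(G) = 2 exactly.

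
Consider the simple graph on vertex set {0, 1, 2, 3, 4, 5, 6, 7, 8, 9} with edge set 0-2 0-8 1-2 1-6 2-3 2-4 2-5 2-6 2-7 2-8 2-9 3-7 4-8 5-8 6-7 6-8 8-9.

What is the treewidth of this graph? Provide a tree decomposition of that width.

Treewidth 2.
Bags: B1 = {2, 6, 8}  B2 = {0, 2, 8}  B3 = {2, 6, 7}  B4 = {2, 8, 9}  B5 = {1, 2, 6}  B6 = {2, 4, 8}  B7 = {2, 3, 7}  B8 = {2, 5, 8}
Tree: B1–B2, B1–B3, B2–B4, B1–B5, B2–B6, B3–B7, B4–B8

The largest bag has 3 vertices, giving width 2; this decomposition certifies tw(G) ≤ 2. Conversely, {0, 2, 8} is a clique of size 3, and the vertices of any clique must share a bag in every tree decomposition; so some bag has ≥ 3 vertices and tw(G) ≥ 2. The upper and lower bounds meet at 2, so that is the treewidth.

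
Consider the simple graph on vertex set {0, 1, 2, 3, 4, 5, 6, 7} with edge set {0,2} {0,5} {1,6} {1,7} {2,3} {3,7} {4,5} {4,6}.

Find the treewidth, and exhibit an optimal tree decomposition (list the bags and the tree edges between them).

The largest bag has 3 vertices, giving width 2; this decomposition certifies tw(G) ≤ 2. Since 4–5–0–2–3–7–1–6–4 is a cycle in G, G is not acyclic. Forests are exactly the graphs of treewidth ≤ 1, so tw(G) ≥ 2. The upper and lower bounds meet at 2, so that is the treewidth.

Treewidth 2.
Bags: B1 = {0, 4, 5}  B2 = {0, 2, 4}  B3 = {2, 3, 4}  B4 = {3, 4, 7}  B5 = {1, 4, 7}  B6 = {1, 4, 6}
Tree: B1–B2, B2–B3, B3–B4, B4–B5, B5–B6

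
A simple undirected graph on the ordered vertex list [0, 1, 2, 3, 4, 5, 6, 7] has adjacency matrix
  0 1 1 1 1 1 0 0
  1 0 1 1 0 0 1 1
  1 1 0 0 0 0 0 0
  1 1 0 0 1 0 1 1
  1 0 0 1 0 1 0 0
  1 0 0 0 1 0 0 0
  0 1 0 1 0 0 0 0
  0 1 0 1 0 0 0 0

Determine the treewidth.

A width-2 tree decomposition is:
Bags: B1 = {1, 3, 6}  B2 = {0, 1, 3}  B3 = {0, 3, 4}  B4 = {0, 1, 2}  B5 = {1, 3, 7}  B6 = {0, 4, 5}
Tree: B1–B2, B2–B3, B2–B4, B2–B5, B3–B6
Each bag holds 3 vertices, so the decomposition has width 2, which upper-bounds the treewidth. On the other hand G contains the 3-clique {0, 1, 2}. A clique must lie in a single bag of any decomposition, so no decomposition can have width below 2. Hence tw(G) = 2 exactly.

2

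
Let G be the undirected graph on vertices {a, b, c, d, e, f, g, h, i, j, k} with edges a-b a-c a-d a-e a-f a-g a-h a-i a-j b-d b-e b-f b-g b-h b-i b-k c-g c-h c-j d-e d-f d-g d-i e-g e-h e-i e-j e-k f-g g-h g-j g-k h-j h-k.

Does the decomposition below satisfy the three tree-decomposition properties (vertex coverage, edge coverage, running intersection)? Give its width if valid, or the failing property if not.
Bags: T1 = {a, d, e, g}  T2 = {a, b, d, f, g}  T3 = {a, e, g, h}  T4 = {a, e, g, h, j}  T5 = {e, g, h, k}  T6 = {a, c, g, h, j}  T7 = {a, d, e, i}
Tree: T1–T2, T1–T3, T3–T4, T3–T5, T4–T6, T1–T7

A tree decomposition must satisfy three properties: every vertex lies in some bag; for every edge, both endpoints lie together in some bag; and for every vertex, the bags containing it form a connected subtree. Here edge (b,e) lies in no bag, so the decomposition is invalid.

No — edge (b,e) lies in no bag.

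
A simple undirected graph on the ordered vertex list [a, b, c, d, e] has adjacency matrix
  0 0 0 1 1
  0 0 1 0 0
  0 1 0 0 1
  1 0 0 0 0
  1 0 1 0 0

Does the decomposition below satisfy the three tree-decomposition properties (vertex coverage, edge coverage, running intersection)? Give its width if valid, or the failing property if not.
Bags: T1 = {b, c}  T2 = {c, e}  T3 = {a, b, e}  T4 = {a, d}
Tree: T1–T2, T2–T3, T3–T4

A tree decomposition must satisfy three properties: every vertex lies in some bag; for every edge, both endpoints lie together in some bag; and for every vertex, the bags containing it form a connected subtree. Here bags containing vertex b are not connected in the tree, so the decomposition is invalid.

No — bags containing vertex b are not connected in the tree.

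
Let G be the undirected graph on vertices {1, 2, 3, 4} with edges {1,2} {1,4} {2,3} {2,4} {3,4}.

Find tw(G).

A width-2 tree decomposition is:
Bags: B1 = {1, 2, 4}  B2 = {2, 3, 4}
Tree: B1–B2
Each bag holds 3 vertices, so the decomposition has width 2, which upper-bounds the treewidth. Conversely, {1, 2, 4} is a clique of size 3, and the vertices of any clique must share a bag in every tree decomposition; so some bag has ≥ 3 vertices and tw(G) ≥ 2. Hence tw(G) = 2 exactly.

2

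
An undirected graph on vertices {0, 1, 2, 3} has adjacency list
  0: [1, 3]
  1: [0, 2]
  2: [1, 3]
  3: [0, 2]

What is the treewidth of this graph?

A width-2 tree decomposition is:
Bags: B1 = {0, 1, 3}  B2 = {1, 2, 3}
Tree: B1–B2
The largest bag has 3 vertices, giving width 2; this decomposition certifies tw(G) ≤ 2. Since 3–0–1–2–3 is a cycle in G, G is not acyclic. Forests are exactly the graphs of treewidth ≤ 1, so tw(G) ≥ 2. The upper and lower bounds meet at 2, so that is the treewidth.

2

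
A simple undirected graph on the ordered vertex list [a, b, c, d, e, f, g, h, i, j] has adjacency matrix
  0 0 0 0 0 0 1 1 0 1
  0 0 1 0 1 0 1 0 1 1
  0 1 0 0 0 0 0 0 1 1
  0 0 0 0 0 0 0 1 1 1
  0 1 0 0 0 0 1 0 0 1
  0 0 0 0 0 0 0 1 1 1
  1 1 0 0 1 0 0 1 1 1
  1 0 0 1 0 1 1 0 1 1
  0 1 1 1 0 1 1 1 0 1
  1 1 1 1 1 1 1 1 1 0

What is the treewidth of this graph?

A width-3 tree decomposition is:
Bags: B1 = {g, h, i, j}  B2 = {b, g, i, j}  B3 = {b, e, g, j}  B4 = {f, h, i, j}  B5 = {a, g, h, j}  B6 = {d, h, i, j}  B7 = {b, c, i, j}
Tree: B1–B2, B2–B3, B1–B4, B1–B5, B1–B6, B2–B7
The largest bag has 4 vertices, giving width 3; this decomposition certifies tw(G) ≤ 3. For the lower bound, the 4 vertices {b, e, g, j} are pairwise adjacent, and any tree decomposition puts a clique entirely inside one bag — forcing width ≥ 3. The upper and lower bounds meet at 3, so that is the treewidth.

3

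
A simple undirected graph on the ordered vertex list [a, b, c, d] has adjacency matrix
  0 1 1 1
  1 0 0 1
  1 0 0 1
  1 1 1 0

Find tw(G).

A width-2 tree decomposition is:
Bags: B1 = {a, c, d}  B2 = {a, b, d}
Tree: B1–B2
Every bag has size at most 3, so the width is 3 − 1 = 2 and tw(G) ≤ 2. On the other hand G contains the 3-clique {a, c, d}. A clique must lie in a single bag of any decomposition, so no decomposition can have width below 2. Hence tw(G) = 2 exactly.

2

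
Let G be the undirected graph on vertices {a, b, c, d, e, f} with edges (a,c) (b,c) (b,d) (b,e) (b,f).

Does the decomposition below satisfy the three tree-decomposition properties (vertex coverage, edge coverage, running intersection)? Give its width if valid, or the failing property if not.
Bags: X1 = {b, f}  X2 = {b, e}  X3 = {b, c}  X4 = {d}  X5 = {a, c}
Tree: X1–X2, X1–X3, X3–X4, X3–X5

No — edge (b,d) lies in no bag.

A tree decomposition must satisfy three properties: every vertex lies in some bag; for every edge, both endpoints lie together in some bag; and for every vertex, the bags containing it form a connected subtree. Here edge (b,d) lies in no bag, so the decomposition is invalid.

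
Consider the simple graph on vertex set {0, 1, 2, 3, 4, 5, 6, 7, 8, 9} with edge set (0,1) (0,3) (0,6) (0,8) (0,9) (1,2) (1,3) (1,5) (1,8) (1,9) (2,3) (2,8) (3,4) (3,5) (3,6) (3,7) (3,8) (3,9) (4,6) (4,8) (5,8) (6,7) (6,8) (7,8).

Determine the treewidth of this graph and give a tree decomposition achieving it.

Treewidth 3.
One such decomposition:
Bags: B1 = {1, 2, 3, 8}  B2 = {0, 1, 3, 8}  B3 = {0, 3, 6, 8}  B4 = {3, 4, 6, 8}  B5 = {3, 6, 7, 8}  B6 = {0, 1, 3, 9}  B7 = {1, 3, 5, 8}
Tree: B1–B2, B2–B3, B3–B4, B4–B5, B2–B6, B2–B7

The largest bag has 4 vertices, giving width 3; this decomposition certifies tw(G) ≤ 3. Conversely, {0, 1, 3, 8} is a clique of size 4, and the vertices of any clique must share a bag in every tree decomposition; so some bag has ≥ 4 vertices and tw(G) ≥ 3. The upper and lower bounds meet at 3, so that is the treewidth.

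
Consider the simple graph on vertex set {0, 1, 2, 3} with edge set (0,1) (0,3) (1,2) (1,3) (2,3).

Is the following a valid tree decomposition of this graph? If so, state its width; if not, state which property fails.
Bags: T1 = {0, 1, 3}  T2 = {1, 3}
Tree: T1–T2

A tree decomposition must satisfy three properties: every vertex lies in some bag; for every edge, both endpoints lie together in some bag; and for every vertex, the bags containing it form a connected subtree. Here vertex 2 appears in no bag, so the decomposition is invalid.

No — vertex 2 appears in no bag.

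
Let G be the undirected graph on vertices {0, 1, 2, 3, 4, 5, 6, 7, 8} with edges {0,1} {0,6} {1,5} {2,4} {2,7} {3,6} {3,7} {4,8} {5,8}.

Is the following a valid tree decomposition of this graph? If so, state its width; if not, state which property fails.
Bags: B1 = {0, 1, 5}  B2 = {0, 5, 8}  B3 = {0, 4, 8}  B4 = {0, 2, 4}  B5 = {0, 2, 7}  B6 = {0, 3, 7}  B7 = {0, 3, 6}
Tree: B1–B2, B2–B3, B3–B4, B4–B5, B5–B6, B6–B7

Yes; width 2.

Vertex coverage: the bags together contain {0, 1, 2, 3, 4, 5, 6, 7, 8}, the full vertex set. Edge coverage: each edge of G has both endpoints in at least one bag. Running intersection: for every vertex, the bags containing it form a connected subtree. All three properties hold, so this is a valid tree decomposition of width max|bag| − 1 = 2, and hence tw(G) ≤ 2.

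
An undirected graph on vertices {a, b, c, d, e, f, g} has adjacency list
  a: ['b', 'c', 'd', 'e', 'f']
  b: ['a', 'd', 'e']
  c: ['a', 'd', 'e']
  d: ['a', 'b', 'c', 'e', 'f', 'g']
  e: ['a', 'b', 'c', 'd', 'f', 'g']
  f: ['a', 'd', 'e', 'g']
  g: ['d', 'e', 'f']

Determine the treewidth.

3

A width-3 tree decomposition is:
Bags: B1 = {a, d, e, f}  B2 = {d, e, f, g}  B3 = {a, c, d, e}  B4 = {a, b, d, e}
Tree: B1–B2, B1–B3, B3–B4
Every bag has size at most 4, so the width is 4 − 1 = 3 and tw(G) ≤ 3. For the lower bound, the 4 vertices {d, e, f, g} are pairwise adjacent, and any tree decomposition puts a clique entirely inside one bag — forcing width ≥ 3. Therefore the treewidth is 3.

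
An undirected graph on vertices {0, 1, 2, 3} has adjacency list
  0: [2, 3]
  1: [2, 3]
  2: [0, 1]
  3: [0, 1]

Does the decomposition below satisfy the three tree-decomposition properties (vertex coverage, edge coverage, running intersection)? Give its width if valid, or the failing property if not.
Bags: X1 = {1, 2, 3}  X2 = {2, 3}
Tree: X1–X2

A tree decomposition must satisfy three properties: every vertex lies in some bag; for every edge, both endpoints lie together in some bag; and for every vertex, the bags containing it form a connected subtree. Here vertex 0 appears in no bag, so the decomposition is invalid.

No — vertex 0 appears in no bag.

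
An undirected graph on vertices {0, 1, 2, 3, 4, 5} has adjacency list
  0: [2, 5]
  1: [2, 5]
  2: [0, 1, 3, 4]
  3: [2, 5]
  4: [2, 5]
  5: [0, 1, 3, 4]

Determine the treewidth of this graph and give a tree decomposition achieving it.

Every bag has size at most 3, so the width is 3 − 1 = 2 and tw(G) ≤ 2. Since 5–3–2–4–5 is a cycle in G, G is not acyclic. Forests are exactly the graphs of treewidth ≤ 1, so tw(G) ≥ 2. Combining the bounds, tw(G) = 2.

Treewidth 2.
One optimal decomposition is:
Bags: B1 = {2, 3, 5}  B2 = {2, 4, 5}  B3 = {0, 2, 5}  B4 = {1, 2, 5}
Tree: B1–B2, B2–B3, B3–B4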